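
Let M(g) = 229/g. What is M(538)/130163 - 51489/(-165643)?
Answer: 3605693868613/11599597317242 ≈ 0.31085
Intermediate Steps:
M(538)/130163 - 51489/(-165643) = (229/538)/130163 - 51489/(-165643) = (229*(1/538))*(1/130163) - 51489*(-1/165643) = (229/538)*(1/130163) + 51489/165643 = 229/70027694 + 51489/165643 = 3605693868613/11599597317242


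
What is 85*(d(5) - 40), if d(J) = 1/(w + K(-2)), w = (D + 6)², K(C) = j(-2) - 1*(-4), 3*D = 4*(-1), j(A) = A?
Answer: -726835/214 ≈ -3396.4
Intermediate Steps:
D = -4/3 (D = (4*(-1))/3 = (⅓)*(-4) = -4/3 ≈ -1.3333)
K(C) = 2 (K(C) = -2 - 1*(-4) = -2 + 4 = 2)
w = 196/9 (w = (-4/3 + 6)² = (14/3)² = 196/9 ≈ 21.778)
d(J) = 9/214 (d(J) = 1/(196/9 + 2) = 1/(214/9) = 9/214)
85*(d(5) - 40) = 85*(9/214 - 40) = 85*(-8551/214) = -726835/214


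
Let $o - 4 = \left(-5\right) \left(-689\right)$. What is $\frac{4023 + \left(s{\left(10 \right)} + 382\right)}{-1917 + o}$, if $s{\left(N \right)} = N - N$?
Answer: $\frac{4405}{1532} \approx 2.8753$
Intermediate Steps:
$o = 3449$ ($o = 4 - -3445 = 4 + 3445 = 3449$)
$s{\left(N \right)} = 0$
$\frac{4023 + \left(s{\left(10 \right)} + 382\right)}{-1917 + o} = \frac{4023 + \left(0 + 382\right)}{-1917 + 3449} = \frac{4023 + 382}{1532} = 4405 \cdot \frac{1}{1532} = \frac{4405}{1532}$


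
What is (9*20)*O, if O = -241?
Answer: -43380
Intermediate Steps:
(9*20)*O = (9*20)*(-241) = 180*(-241) = -43380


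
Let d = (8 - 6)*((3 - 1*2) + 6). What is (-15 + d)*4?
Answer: -4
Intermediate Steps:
d = 14 (d = 2*((3 - 2) + 6) = 2*(1 + 6) = 2*7 = 14)
(-15 + d)*4 = (-15 + 14)*4 = -1*4 = -4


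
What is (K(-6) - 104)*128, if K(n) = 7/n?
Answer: -40384/3 ≈ -13461.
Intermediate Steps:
(K(-6) - 104)*128 = (7/(-6) - 104)*128 = (7*(-⅙) - 104)*128 = (-7/6 - 104)*128 = -631/6*128 = -40384/3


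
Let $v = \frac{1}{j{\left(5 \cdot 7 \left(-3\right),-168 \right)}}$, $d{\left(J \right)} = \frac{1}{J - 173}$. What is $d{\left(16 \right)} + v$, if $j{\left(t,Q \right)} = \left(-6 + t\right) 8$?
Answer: $- \frac{1045}{139416} \approx -0.0074956$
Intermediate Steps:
$j{\left(t,Q \right)} = -48 + 8 t$
$d{\left(J \right)} = \frac{1}{-173 + J}$
$v = - \frac{1}{888}$ ($v = \frac{1}{-48 + 8 \cdot 5 \cdot 7 \left(-3\right)} = \frac{1}{-48 + 8 \cdot 35 \left(-3\right)} = \frac{1}{-48 + 8 \left(-105\right)} = \frac{1}{-48 - 840} = \frac{1}{-888} = - \frac{1}{888} \approx -0.0011261$)
$d{\left(16 \right)} + v = \frac{1}{-173 + 16} - \frac{1}{888} = \frac{1}{-157} - \frac{1}{888} = - \frac{1}{157} - \frac{1}{888} = - \frac{1045}{139416}$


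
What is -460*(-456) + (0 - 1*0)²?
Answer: 209760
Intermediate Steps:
-460*(-456) + (0 - 1*0)² = 209760 + (0 + 0)² = 209760 + 0² = 209760 + 0 = 209760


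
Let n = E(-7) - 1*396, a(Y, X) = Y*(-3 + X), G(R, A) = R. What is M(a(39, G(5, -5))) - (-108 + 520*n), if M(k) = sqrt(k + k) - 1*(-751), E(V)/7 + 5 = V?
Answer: 250459 + 2*sqrt(39) ≈ 2.5047e+5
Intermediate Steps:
E(V) = -35 + 7*V
M(k) = 751 + sqrt(2)*sqrt(k) (M(k) = sqrt(2*k) + 751 = sqrt(2)*sqrt(k) + 751 = 751 + sqrt(2)*sqrt(k))
n = -480 (n = (-35 + 7*(-7)) - 1*396 = (-35 - 49) - 396 = -84 - 396 = -480)
M(a(39, G(5, -5))) - (-108 + 520*n) = (751 + sqrt(2)*sqrt(39*(-3 + 5))) - (-108 + 520*(-480)) = (751 + sqrt(2)*sqrt(39*2)) - (-108 - 249600) = (751 + sqrt(2)*sqrt(78)) - 1*(-249708) = (751 + 2*sqrt(39)) + 249708 = 250459 + 2*sqrt(39)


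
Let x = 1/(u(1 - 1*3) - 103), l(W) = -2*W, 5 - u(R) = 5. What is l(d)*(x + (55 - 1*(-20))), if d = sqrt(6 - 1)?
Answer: -15448*sqrt(5)/103 ≈ -335.37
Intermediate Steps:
d = sqrt(5) ≈ 2.2361
u(R) = 0 (u(R) = 5 - 1*5 = 5 - 5 = 0)
x = -1/103 (x = 1/(0 - 103) = 1/(-103) = -1/103 ≈ -0.0097087)
l(d)*(x + (55 - 1*(-20))) = (-2*sqrt(5))*(-1/103 + (55 - 1*(-20))) = (-2*sqrt(5))*(-1/103 + (55 + 20)) = (-2*sqrt(5))*(-1/103 + 75) = -2*sqrt(5)*(7724/103) = -15448*sqrt(5)/103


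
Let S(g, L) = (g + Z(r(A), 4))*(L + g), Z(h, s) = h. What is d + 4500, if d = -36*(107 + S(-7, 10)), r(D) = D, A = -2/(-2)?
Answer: 1296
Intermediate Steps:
A = 1 (A = -2*(-½) = 1)
S(g, L) = (1 + g)*(L + g) (S(g, L) = (g + 1)*(L + g) = (1 + g)*(L + g))
d = -3204 (d = -36*(107 + (10 - 7 + (-7)² + 10*(-7))) = -36*(107 + (10 - 7 + 49 - 70)) = -36*(107 - 18) = -36*89 = -3204)
d + 4500 = -3204 + 4500 = 1296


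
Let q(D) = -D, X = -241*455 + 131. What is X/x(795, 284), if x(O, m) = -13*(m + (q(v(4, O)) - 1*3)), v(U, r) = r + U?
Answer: -54762/3367 ≈ -16.264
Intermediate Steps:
v(U, r) = U + r
X = -109524 (X = -109655 + 131 = -109524)
x(O, m) = 91 - 13*m + 13*O (x(O, m) = -13*(m + (-(4 + O) - 1*3)) = -13*(m + ((-4 - O) - 3)) = -13*(m + (-7 - O)) = -13*(-7 + m - O) = 91 - 13*m + 13*O)
X/x(795, 284) = -109524/(91 - 13*284 + 13*795) = -109524/(91 - 3692 + 10335) = -109524/6734 = -109524*1/6734 = -54762/3367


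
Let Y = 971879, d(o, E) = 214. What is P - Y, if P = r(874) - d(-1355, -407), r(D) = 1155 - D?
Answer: -971812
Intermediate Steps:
P = 67 (P = (1155 - 1*874) - 1*214 = (1155 - 874) - 214 = 281 - 214 = 67)
P - Y = 67 - 1*971879 = 67 - 971879 = -971812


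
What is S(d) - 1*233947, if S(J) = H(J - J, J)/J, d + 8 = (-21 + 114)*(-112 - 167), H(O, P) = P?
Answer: -233946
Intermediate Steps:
d = -25955 (d = -8 + (-21 + 114)*(-112 - 167) = -8 + 93*(-279) = -8 - 25947 = -25955)
S(J) = 1 (S(J) = J/J = 1)
S(d) - 1*233947 = 1 - 1*233947 = 1 - 233947 = -233946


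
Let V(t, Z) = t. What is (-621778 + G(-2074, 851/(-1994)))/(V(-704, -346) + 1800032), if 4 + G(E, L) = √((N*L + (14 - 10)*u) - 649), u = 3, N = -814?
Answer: -310891/899664 + I*√71966451/896965008 ≈ -0.34556 + 9.4578e-6*I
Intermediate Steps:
G(E, L) = -4 + √(-637 - 814*L) (G(E, L) = -4 + √((-814*L + (14 - 10)*3) - 649) = -4 + √((-814*L + 4*3) - 649) = -4 + √((-814*L + 12) - 649) = -4 + √((12 - 814*L) - 649) = -4 + √(-637 - 814*L))
(-621778 + G(-2074, 851/(-1994)))/(V(-704, -346) + 1800032) = (-621778 + (-4 + √(-637 - 692714/(-1994))))/(-704 + 1800032) = (-621778 + (-4 + √(-637 - 692714*(-1)/1994)))/1799328 = (-621778 + (-4 + √(-637 - 814*(-851/1994))))*(1/1799328) = (-621778 + (-4 + √(-637 + 346357/997)))*(1/1799328) = (-621778 + (-4 + √(-288732/997)))*(1/1799328) = (-621778 + (-4 + 2*I*√71966451/997))*(1/1799328) = (-621782 + 2*I*√71966451/997)*(1/1799328) = -310891/899664 + I*√71966451/896965008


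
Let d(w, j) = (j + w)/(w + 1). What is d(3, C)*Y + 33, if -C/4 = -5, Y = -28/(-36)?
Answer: 1349/36 ≈ 37.472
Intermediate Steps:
Y = 7/9 (Y = -28*(-1/36) = 7/9 ≈ 0.77778)
C = 20 (C = -4*(-5) = 20)
d(w, j) = (j + w)/(1 + w)
d(3, C)*Y + 33 = ((20 + 3)/(1 + 3))*(7/9) + 33 = (23/4)*(7/9) + 33 = 161/36 + 33 = 1349/36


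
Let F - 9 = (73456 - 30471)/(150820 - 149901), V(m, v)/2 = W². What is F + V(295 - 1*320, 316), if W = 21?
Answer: 861814/919 ≈ 937.77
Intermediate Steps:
V(m, v) = 882 (V(m, v) = 2*21² = 2*441 = 882)
F = 51256/919 (F = 9 + (73456 - 30471)/(150820 - 149901) = 9 + 42985/919 = 51256/919 ≈ 55.774)
F + V(295 - 1*320, 316) = 51256/919 + 882 = 861814/919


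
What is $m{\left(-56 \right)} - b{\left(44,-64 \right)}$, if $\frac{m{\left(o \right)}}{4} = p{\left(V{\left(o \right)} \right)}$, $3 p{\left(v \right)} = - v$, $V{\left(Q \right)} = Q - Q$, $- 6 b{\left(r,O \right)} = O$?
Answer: $- \frac{32}{3} \approx -10.667$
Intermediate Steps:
$b{\left(r,O \right)} = - \frac{O}{6}$
$V{\left(Q \right)} = 0$
$p{\left(v \right)} = - \frac{v}{3}$ ($p{\left(v \right)} = \frac{\left(-1\right) v}{3} = - \frac{v}{3}$)
$m{\left(o \right)} = 0$ ($m{\left(o \right)} = 4 \left(\left(- \frac{1}{3}\right) 0\right) = 4 \cdot 0 = 0$)
$m{\left(-56 \right)} - b{\left(44,-64 \right)} = 0 - \left(- \frac{1}{6}\right) \left(-64\right) = 0 - \frac{32}{3} = - \frac{32}{3}$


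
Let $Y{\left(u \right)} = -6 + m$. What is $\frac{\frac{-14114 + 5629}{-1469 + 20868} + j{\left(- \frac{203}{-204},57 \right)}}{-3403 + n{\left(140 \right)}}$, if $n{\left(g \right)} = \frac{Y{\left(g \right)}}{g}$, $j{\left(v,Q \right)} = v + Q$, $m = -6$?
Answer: $- \frac{7972252015}{471357522768} \approx -0.016913$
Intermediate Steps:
$Y{\left(u \right)} = -12$ ($Y{\left(u \right)} = -6 - 6 = -12$)
$j{\left(v,Q \right)} = Q + v$
$n{\left(g \right)} = - \frac{12}{g}$
$\frac{\frac{-14114 + 5629}{-1469 + 20868} + j{\left(- \frac{203}{-204},57 \right)}}{-3403 + n{\left(140 \right)}} = \frac{\frac{-14114 + 5629}{-1469 + 20868} + \left(57 - \frac{203}{-204}\right)}{-3403 - \frac{12}{140}} = \frac{- \frac{8485}{19399} + \left(57 - - \frac{203}{204}\right)}{-3403 - \frac{3}{35}} = \frac{\left(-8485\right) \frac{1}{19399} + \left(57 + \frac{203}{204}\right)}{-3403 - \frac{3}{35}} = \frac{- \frac{8485}{19399} + \frac{11831}{204}}{- \frac{119108}{35}} = \frac{227778629}{3957396} \left(- \frac{35}{119108}\right) = - \frac{7972252015}{471357522768}$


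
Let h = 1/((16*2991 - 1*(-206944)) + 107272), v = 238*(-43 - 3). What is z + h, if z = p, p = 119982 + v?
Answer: 39478158449/362072 ≈ 1.0903e+5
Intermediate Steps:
v = -10948 (v = 238*(-46) = -10948)
p = 109034 (p = 119982 - 10948 = 109034)
h = 1/362072 (h = 1/((47856 + 206944) + 107272) = 1/(254800 + 107272) = 1/362072 ≈ 2.7619e-6)
z = 109034
z + h = 109034 + 1/362072 = 39478158449/362072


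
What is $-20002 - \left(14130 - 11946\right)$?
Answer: $-22186$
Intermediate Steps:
$-20002 - \left(14130 - 11946\right) = -20002 - 2184 = -22186$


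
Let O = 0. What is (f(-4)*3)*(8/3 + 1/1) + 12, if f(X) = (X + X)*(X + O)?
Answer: 364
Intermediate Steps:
f(X) = 2*X² (f(X) = (X + X)*(X + 0) = (2*X)*X = 2*X²)
(f(-4)*3)*(8/3 + 1/1) + 12 = ((2*(-4)²)*3)*(8/3 + 1/1) + 12 = ((2*16)*3)*(8*(⅓) + 1*1) + 12 = (32*3)*(8/3 + 1) + 12 = 96*(11/3) + 12 = 352 + 12 = 364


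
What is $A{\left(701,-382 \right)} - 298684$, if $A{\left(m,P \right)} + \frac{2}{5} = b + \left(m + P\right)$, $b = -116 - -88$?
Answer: $- \frac{1491967}{5} \approx -2.9839 \cdot 10^{5}$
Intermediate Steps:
$b = -28$ ($b = -116 + 88 = -28$)
$A{\left(m,P \right)} = - \frac{142}{5} + P + m$ ($A{\left(m,P \right)} = - \frac{2}{5} - \left(28 - P - m\right) = - \frac{2}{5} + \left(-28 + P + m\right) = - \frac{142}{5} + P + m$)
$A{\left(701,-382 \right)} - 298684 = \left(- \frac{142}{5} - 382 + 701\right) - 298684 = \frac{1453}{5} - 298684 = - \frac{1491967}{5}$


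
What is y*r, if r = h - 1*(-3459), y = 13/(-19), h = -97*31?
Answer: -5876/19 ≈ -309.26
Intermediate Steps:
h = -3007
y = -13/19 (y = 13*(-1/19) = -13/19 ≈ -0.68421)
r = 452 (r = -3007 - 1*(-3459) = -3007 + 3459 = 452)
y*r = -13/19*452 = -5876/19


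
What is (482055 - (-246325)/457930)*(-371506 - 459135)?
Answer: -36672416805025295/91586 ≈ -4.0041e+11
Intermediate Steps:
(482055 - (-246325)/457930)*(-371506 - 459135) = (482055 - (-246325)/457930)*(-830641) = (482055 - 1*(-49265/91586))*(-830641) = (482055 + 49265/91586)*(-830641) = (44149538495/91586)*(-830641) = -36672416805025295/91586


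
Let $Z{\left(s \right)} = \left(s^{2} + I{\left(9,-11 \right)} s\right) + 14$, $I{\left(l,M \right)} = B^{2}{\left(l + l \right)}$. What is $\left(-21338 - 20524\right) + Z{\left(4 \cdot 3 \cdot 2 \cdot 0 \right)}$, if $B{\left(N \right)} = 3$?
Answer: $-41848$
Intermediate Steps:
$I{\left(l,M \right)} = 9$ ($I{\left(l,M \right)} = 3^{2} = 9$)
$Z{\left(s \right)} = 14 + s^{2} + 9 s$ ($Z{\left(s \right)} = \left(s^{2} + 9 s\right) + 14 = 14 + s^{2} + 9 s$)
$\left(-21338 - 20524\right) + Z{\left(4 \cdot 3 \cdot 2 \cdot 0 \right)} = \left(-21338 - 20524\right) + \left(14 + \left(4 \cdot 3 \cdot 2 \cdot 0\right)^{2} + 9 \cdot 4 \cdot 3 \cdot 2 \cdot 0\right) = -41862 + \left(14 + \left(4 \cdot 6 \cdot 0\right)^{2} + 9 \cdot 4 \cdot 6 \cdot 0\right) = -41862 + \left(14 + \left(24 \cdot 0\right)^{2} + 9 \cdot 24 \cdot 0\right) = -41862 + \left(14 + 0^{2} + 9 \cdot 0\right) = -41862 + \left(14 + 0 + 0\right) = -41862 + 14 = -41848$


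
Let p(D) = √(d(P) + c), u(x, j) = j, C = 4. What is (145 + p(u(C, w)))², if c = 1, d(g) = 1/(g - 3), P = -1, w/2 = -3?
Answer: (290 + √3)²/4 ≈ 21277.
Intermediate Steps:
w = -6 (w = 2*(-3) = -6)
d(g) = 1/(-3 + g)
p(D) = √3/2 (p(D) = √(1/(-3 - 1) + 1) = √(1/(-4) + 1) = √(-¼ + 1) = √(¾) = √3/2)
(145 + p(u(C, w)))² = (145 + √3/2)²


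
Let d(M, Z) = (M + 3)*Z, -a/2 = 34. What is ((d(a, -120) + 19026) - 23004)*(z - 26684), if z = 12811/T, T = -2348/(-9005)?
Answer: 100726942953/1174 ≈ 8.5798e+7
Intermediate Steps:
a = -68 (a = -2*34 = -68)
d(M, Z) = Z*(3 + M) (d(M, Z) = (3 + M)*Z = Z*(3 + M))
T = 2348/9005 (T = -2348*(-1/9005) = 2348/9005 ≈ 0.26074)
z = 115363055/2348 (z = 12811/(2348/9005) = 12811*(9005/2348) = 115363055/2348 ≈ 49133.)
((d(a, -120) + 19026) - 23004)*(z - 26684) = ((-120*(3 - 68) + 19026) - 23004)*(115363055/2348 - 26684) = ((-120*(-65) + 19026) - 23004)*(52709023/2348) = ((7800 + 19026) - 23004)*(52709023/2348) = (26826 - 23004)*(52709023/2348) = 3822*(52709023/2348) = 100726942953/1174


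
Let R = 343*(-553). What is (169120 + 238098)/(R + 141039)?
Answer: -203609/24320 ≈ -8.3721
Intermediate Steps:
R = -189679
(169120 + 238098)/(R + 141039) = (169120 + 238098)/(-189679 + 141039) = 407218/(-48640) = 407218*(-1/48640) = -203609/24320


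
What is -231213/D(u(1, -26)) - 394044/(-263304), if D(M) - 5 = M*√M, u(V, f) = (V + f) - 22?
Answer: (-5073111461*I + 1543339*√47)/(21942*(5*I + 47*√47)) ≈ -9.6357 - 717.4*I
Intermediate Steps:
u(V, f) = -22 + V + f
D(M) = 5 + M^(3/2) (D(M) = 5 + M*√M = 5 + M^(3/2))
-231213/D(u(1, -26)) - 394044/(-263304) = -231213/(5 + (-22 + 1 - 26)^(3/2)) - 394044/(-263304) = -231213/(5 + (-47)^(3/2)) - 394044*(-1/263304) = -231213/(5 - 47*I*√47) + 32837/21942 = 32837/21942 - 231213/(5 - 47*I*√47)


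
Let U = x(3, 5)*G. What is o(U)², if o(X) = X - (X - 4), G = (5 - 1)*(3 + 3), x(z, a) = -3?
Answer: 16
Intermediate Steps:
G = 24 (G = 4*6 = 24)
U = -72 (U = -3*24 = -72)
o(X) = 4 (o(X) = X - (-4 + X) = X + (4 - X) = 4)
o(U)² = 4² = 16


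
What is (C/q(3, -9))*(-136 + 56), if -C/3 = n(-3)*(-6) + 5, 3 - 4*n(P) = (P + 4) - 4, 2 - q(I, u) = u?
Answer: -960/11 ≈ -87.273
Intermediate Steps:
q(I, u) = 2 - u
n(P) = 3/4 - P/4 (n(P) = 3/4 - ((P + 4) - 4)/4 = 3/4 - ((4 + P) - 4)/4 = 3/4 - P/4)
C = 12 (C = -3*((3/4 - 1/4*(-3))*(-6) + 5) = -3*((3/4 + 3/4)*(-6) + 5) = -3*((3/2)*(-6) + 5) = -3*(-9 + 5) = -3*(-4) = 12)
(C/q(3, -9))*(-136 + 56) = (12/(2 - 1*(-9)))*(-136 + 56) = (12/(2 + 9))*(-80) = (12/11)*(-80) = -960/11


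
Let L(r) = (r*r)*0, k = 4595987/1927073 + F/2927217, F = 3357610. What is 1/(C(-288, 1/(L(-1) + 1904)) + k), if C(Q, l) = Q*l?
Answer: 671274340655079/2269396196366233 ≈ 0.29579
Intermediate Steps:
k = 19923810853709/5640960845841 (k = 4595987/1927073 + 3357610/2927217 = 19923810853709/5640960845841 ≈ 3.5320)
L(r) = 0 (L(r) = r²*0 = 0)
1/(C(-288, 1/(L(-1) + 1904)) + k) = 1/(-288/(0 + 1904) + 19923810853709/5640960845841) = 1/(-288/1904 + 19923810853709/5640960845841) = 1/(-288*1/1904 + 19923810853709/5640960845841) = 1/(-18/119 + 19923810853709/5640960845841) = 1/(2269396196366233/671274340655079) = 671274340655079/2269396196366233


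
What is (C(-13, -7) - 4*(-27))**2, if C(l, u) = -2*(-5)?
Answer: 13924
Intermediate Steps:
C(l, u) = 10
(C(-13, -7) - 4*(-27))**2 = (10 - 4*(-27))**2 = (10 + 108)**2 = 118**2 = 13924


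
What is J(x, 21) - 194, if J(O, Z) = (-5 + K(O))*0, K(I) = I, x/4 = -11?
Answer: -194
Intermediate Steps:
x = -44 (x = 4*(-11) = -44)
J(O, Z) = 0 (J(O, Z) = (-5 + O)*0 = 0)
J(x, 21) - 194 = 0 - 194 = -194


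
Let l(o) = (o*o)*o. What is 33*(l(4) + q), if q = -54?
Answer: 330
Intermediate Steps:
l(o) = o³ (l(o) = o²*o = o³)
33*(l(4) + q) = 33*(4³ - 54) = 33*(64 - 54) = 33*10 = 330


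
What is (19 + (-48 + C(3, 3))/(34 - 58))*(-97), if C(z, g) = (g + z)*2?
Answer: -3977/2 ≈ -1988.5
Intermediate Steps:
C(z, g) = 2*g + 2*z
(19 + (-48 + C(3, 3))/(34 - 58))*(-97) = (19 + (-48 + (2*3 + 2*3))/(34 - 58))*(-97) = (19 + (-48 + (6 + 6))/(-24))*(-97) = (19 + (-48 + 12)*(-1/24))*(-97) = (19 - 36*(-1/24))*(-97) = (19 + 3/2)*(-97) = (41/2)*(-97) = -3977/2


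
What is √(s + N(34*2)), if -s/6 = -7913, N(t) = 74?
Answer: 8*√743 ≈ 218.06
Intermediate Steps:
s = 47478 (s = -6*(-7913) = 47478)
√(s + N(34*2)) = √(47478 + 74) = √47552 = 8*√743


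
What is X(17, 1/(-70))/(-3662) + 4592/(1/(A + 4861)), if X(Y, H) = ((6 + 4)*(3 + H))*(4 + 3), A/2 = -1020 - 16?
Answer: 46899556047/3662 ≈ 1.2807e+7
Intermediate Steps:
A = -2072 (A = 2*(-1020 - 16) = 2*(-1036) = -2072)
X(Y, H) = 210 + 70*H (X(Y, H) = (10*(3 + H))*7 = (30 + 10*H)*7 = 210 + 70*H)
X(17, 1/(-70))/(-3662) + 4592/(1/(A + 4861)) = (210 + 70/(-70))/(-3662) + 4592/(1/(-2072 + 4861)) = (210 + 70*(-1/70))*(-1/3662) + 4592/(1/2789) = (210 - 1)*(-1/3662) + 4592/(1/2789) = 209*(-1/3662) + 4592*2789 = -209/3662 + 12807088 = 46899556047/3662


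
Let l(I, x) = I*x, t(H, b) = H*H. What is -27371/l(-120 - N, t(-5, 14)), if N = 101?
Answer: 27371/5525 ≈ 4.9540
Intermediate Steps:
t(H, b) = H²
-27371/l(-120 - N, t(-5, 14)) = -27371*1/(25*(-120 - 1*101)) = -27371*1/(25*(-120 - 101)) = -27371/((-221*25)) = -27371/(-5525) = -27371*(-1/5525) = 27371/5525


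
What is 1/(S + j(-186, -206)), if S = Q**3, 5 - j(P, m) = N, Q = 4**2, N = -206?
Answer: 1/4307 ≈ 0.00023218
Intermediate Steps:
Q = 16
j(P, m) = 211 (j(P, m) = 5 - 1*(-206) = 5 + 206 = 211)
S = 4096 (S = 16**3 = 4096)
1/(S + j(-186, -206)) = 1/(4096 + 211) = 1/4307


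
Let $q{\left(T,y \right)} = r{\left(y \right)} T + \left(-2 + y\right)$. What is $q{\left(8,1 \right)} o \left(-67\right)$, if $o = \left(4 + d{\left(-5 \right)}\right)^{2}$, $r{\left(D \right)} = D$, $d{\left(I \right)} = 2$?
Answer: $-16884$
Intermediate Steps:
$q{\left(T,y \right)} = -2 + y + T y$ ($q{\left(T,y \right)} = y T + \left(-2 + y\right) = T y + \left(-2 + y\right) = -2 + y + T y$)
$o = 36$ ($o = \left(4 + 2\right)^{2} = 6^{2} = 36$)
$q{\left(8,1 \right)} o \left(-67\right) = \left(-2 + 1 + 8 \cdot 1\right) 36 \left(-67\right) = \left(-2 + 1 + 8\right) 36 \left(-67\right) = 7 \cdot 36 \left(-67\right) = 252 \left(-67\right) = -16884$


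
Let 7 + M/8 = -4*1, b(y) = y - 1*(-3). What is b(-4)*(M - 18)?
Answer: 106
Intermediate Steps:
b(y) = 3 + y (b(y) = y + 3 = 3 + y)
M = -88 (M = -56 + 8*(-4*1) = -56 + 8*(-4) = -56 - 32 = -88)
b(-4)*(M - 18) = (3 - 4)*(-88 - 18) = -1*(-106) = 106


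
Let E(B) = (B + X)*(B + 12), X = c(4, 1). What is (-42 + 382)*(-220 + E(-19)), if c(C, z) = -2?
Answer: -24820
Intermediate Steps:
X = -2
E(B) = (-2 + B)*(12 + B) (E(B) = (B - 2)*(B + 12) = (-2 + B)*(12 + B))
(-42 + 382)*(-220 + E(-19)) = (-42 + 382)*(-220 + (-24 + (-19)² + 10*(-19))) = 340*(-220 + (-24 + 361 - 190)) = 340*(-220 + 147) = 340*(-73) = -24820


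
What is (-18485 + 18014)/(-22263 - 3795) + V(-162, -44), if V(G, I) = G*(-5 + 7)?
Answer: -2814107/8686 ≈ -323.98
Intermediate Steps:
V(G, I) = 2*G (V(G, I) = G*2 = 2*G)
(-18485 + 18014)/(-22263 - 3795) + V(-162, -44) = (-18485 + 18014)/(-22263 - 3795) + 2*(-162) = -471/(-26058) - 324 = -471*(-1/26058) - 324 = 157/8686 - 324 = -2814107/8686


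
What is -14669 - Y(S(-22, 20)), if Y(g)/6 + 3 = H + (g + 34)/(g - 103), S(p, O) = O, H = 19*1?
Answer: -1225171/83 ≈ -14761.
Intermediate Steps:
H = 19
Y(g) = 96 + 6*(34 + g)/(-103 + g) (Y(g) = -18 + 6*(19 + (g + 34)/(g - 103)) = -18 + 6*(19 + (34 + g)/(-103 + g)) = -18 + (114 + 6*(34 + g)/(-103 + g)) = 96 + 6*(34 + g)/(-103 + g))
-14669 - Y(S(-22, 20)) = -14669 - 6*(-1614 + 17*20)/(-103 + 20) = -14669 - 6*(-1614 + 340)/(-83) = -14669 - 6*(-1)*(-1274)/83 = -14669 - 1*7644/83 = -14669 - 7644/83 = -1225171/83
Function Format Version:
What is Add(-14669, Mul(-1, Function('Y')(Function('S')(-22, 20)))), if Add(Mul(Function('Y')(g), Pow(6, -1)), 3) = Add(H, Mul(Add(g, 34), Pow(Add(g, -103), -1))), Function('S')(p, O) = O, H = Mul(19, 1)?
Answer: Rational(-1225171, 83) ≈ -14761.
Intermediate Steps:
H = 19
Function('Y')(g) = Add(96, Mul(6, Pow(Add(-103, g), -1), Add(34, g))) (Function('Y')(g) = Add(-18, Mul(6, Add(19, Mul(Add(g, 34), Pow(Add(g, -103), -1))))) = Add(-18, Mul(6, Add(19, Mul(Add(34, g), Pow(Add(-103, g), -1))))) = Add(-18, Mul(6, Add(19, Mul(Pow(Add(-103, g), -1), Add(34, g))))) = Add(-18, Add(114, Mul(6, Pow(Add(-103, g), -1), Add(34, g)))) = Add(96, Mul(6, Pow(Add(-103, g), -1), Add(34, g))))
Add(-14669, Mul(-1, Function('Y')(Function('S')(-22, 20)))) = Add(-14669, Mul(-1, Mul(6, Pow(Add(-103, 20), -1), Add(-1614, Mul(17, 20))))) = Add(-14669, Mul(-1, Mul(6, Pow(-83, -1), Add(-1614, 340)))) = Add(-14669, Mul(-1, Mul(6, Rational(-1, 83), -1274))) = Add(-14669, Mul(-1, Rational(7644, 83))) = Add(-14669, Rational(-7644, 83)) = Rational(-1225171, 83)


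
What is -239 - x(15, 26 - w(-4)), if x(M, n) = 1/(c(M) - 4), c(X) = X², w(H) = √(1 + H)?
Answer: -52820/221 ≈ -239.00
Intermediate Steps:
x(M, n) = 1/(-4 + M²) (x(M, n) = 1/(M² - 4) = 1/(-4 + M²))
-239 - x(15, 26 - w(-4)) = -239 - 1/(-4 + 15²) = -239 - 1/(-4 + 225) = -239 - 1/221 = -52820/221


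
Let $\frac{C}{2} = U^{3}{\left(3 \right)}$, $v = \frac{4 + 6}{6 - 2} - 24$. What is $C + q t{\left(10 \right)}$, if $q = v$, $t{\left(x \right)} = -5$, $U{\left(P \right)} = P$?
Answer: $\frac{323}{2} \approx 161.5$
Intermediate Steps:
$v = - \frac{43}{2}$ ($v = \frac{10}{4} - 24 = 10 \cdot \frac{1}{4} - 24 = \frac{5}{2} - 24 = - \frac{43}{2} \approx -21.5$)
$q = - \frac{43}{2} \approx -21.5$
$C = 54$ ($C = 2 \cdot 3^{3} = 2 \cdot 27 = 54$)
$C + q t{\left(10 \right)} = 54 - - \frac{215}{2} = 54 + \frac{215}{2} = \frac{323}{2}$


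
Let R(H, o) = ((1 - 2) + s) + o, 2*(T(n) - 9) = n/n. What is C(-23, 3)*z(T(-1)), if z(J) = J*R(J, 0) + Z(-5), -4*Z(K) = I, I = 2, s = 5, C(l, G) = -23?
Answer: -1725/2 ≈ -862.50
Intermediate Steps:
T(n) = 19/2 (T(n) = 9 + (n/n)/2 = 9 + (1/2)*1 = 9 + 1/2 = 19/2)
Z(K) = -1/2 (Z(K) = -1/4*2 = -1/2)
R(H, o) = 4 + o (R(H, o) = ((1 - 2) + 5) + o = (-1 + 5) + o = 4 + o)
z(J) = -1/2 + 4*J (z(J) = J*(4 + 0) - 1/2 = J*4 - 1/2 = 4*J - 1/2 = -1/2 + 4*J)
C(-23, 3)*z(T(-1)) = -23*(-1/2 + 4*(19/2)) = -23*(-1/2 + 38) = -23*75/2 = -1725/2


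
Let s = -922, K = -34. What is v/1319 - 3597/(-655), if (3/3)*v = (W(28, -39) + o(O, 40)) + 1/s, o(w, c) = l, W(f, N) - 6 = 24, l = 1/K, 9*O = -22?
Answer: 37336040296/6770736965 ≈ 5.5143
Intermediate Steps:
O = -22/9 (O = (1/9)*(-22) = -22/9 ≈ -2.4444)
l = -1/34 (l = 1/(-34) = -1/34 ≈ -0.029412)
W(f, N) = 30 (W(f, N) = 6 + 24 = 30)
o(w, c) = -1/34
v = 234871/7837 (v = (30 - 1/34) + 1/(-922) = 1019/34 - 1/922 = 234871/7837 ≈ 29.970)
v/1319 - 3597/(-655) = (234871/7837)/1319 - 3597/(-655) = (234871/7837)*(1/1319) - 3597*(-1/655) = 234871/10337003 + 3597/655 = 37336040296/6770736965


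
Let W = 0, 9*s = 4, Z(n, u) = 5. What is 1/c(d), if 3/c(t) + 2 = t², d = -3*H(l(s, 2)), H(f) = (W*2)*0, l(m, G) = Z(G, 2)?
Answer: -⅔ ≈ -0.66667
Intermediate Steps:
s = 4/9 (s = (⅑)*4 = 4/9 ≈ 0.44444)
l(m, G) = 5
H(f) = 0 (H(f) = (0*2)*0 = 0*0 = 0)
d = 0 (d = -3*0 = 0)
c(t) = 3/(-2 + t²)
1/c(d) = 1/(3/(-2 + 0²)) = 1/(3/(-2 + 0)) = 1/(3/(-2)) = 1/(3*(-½)) = 1/(-3/2) = -⅔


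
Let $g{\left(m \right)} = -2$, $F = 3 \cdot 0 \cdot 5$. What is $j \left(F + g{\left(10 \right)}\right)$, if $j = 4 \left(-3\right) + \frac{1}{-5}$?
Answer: $\frac{122}{5} \approx 24.4$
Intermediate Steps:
$F = 0$ ($F = 0 \cdot 5 = 0$)
$j = - \frac{61}{5}$ ($j = -12 - \frac{1}{5} = - \frac{61}{5} \approx -12.2$)
$j \left(F + g{\left(10 \right)}\right) = - \frac{61 \left(0 - 2\right)}{5} = \left(- \frac{61}{5}\right) \left(-2\right) = \frac{122}{5}$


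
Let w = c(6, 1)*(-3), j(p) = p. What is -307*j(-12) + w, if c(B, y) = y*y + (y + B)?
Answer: 3660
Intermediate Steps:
c(B, y) = B + y + y**2 (c(B, y) = y**2 + (B + y) = B + y + y**2)
w = -24 (w = (6 + 1 + 1**2)*(-3) = (6 + 1 + 1)*(-3) = 8*(-3) = -24)
-307*j(-12) + w = -307*(-12) - 24 = 3684 - 24 = 3660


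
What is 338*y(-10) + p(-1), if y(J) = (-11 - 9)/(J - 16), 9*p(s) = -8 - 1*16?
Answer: 772/3 ≈ 257.33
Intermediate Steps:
p(s) = -8/3 (p(s) = (-8 - 1*16)/9 = (-8 - 16)/9 = (⅑)*(-24) = -8/3)
y(J) = -20/(-16 + J)
338*y(-10) + p(-1) = 338*(-20/(-16 - 10)) - 8/3 = 338*(-20/(-26)) - 8/3 = 338*(-20*(-1/26)) - 8/3 = 338*(10/13) - 8/3 = 260 - 8/3 = 772/3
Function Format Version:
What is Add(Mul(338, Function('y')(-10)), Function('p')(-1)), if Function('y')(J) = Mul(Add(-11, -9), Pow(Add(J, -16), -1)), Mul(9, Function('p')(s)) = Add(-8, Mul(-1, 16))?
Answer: Rational(772, 3) ≈ 257.33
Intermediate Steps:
Function('p')(s) = Rational(-8, 3) (Function('p')(s) = Mul(Rational(1, 9), Add(-8, Mul(-1, 16))) = Mul(Rational(1, 9), Add(-8, -16)) = Mul(Rational(1, 9), -24) = Rational(-8, 3))
Function('y')(J) = Mul(-20, Pow(Add(-16, J), -1))
Add(Mul(338, Function('y')(-10)), Function('p')(-1)) = Add(Mul(338, Mul(-20, Pow(Add(-16, -10), -1))), Rational(-8, 3)) = Add(Mul(338, Mul(-20, Pow(-26, -1))), Rational(-8, 3)) = Add(Mul(338, Mul(-20, Rational(-1, 26))), Rational(-8, 3)) = Add(Mul(338, Rational(10, 13)), Rational(-8, 3)) = Add(260, Rational(-8, 3)) = Rational(772, 3)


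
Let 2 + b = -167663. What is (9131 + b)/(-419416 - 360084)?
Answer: 79267/389750 ≈ 0.20338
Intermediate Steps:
b = -167665 (b = -2 - 167663 = -167665)
(9131 + b)/(-419416 - 360084) = (9131 - 167665)/(-419416 - 360084) = -158534/(-779500) = -158534*(-1/779500) = 79267/389750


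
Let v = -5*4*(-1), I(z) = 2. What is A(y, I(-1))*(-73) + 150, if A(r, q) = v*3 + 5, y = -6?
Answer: -4595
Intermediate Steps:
v = 20 (v = -20*(-1) = 20)
A(r, q) = 65 (A(r, q) = 20*3 + 5 = 60 + 5 = 65)
A(y, I(-1))*(-73) + 150 = 65*(-73) + 150 = -4745 + 150 = -4595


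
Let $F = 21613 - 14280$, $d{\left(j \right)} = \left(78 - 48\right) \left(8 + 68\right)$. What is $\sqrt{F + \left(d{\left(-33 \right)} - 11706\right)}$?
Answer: $i \sqrt{2093} \approx 45.749 i$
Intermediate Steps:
$d{\left(j \right)} = 2280$ ($d{\left(j \right)} = 30 \cdot 76 = 2280$)
$F = 7333$
$\sqrt{F + \left(d{\left(-33 \right)} - 11706\right)} = \sqrt{7333 + \left(2280 - 11706\right)} = \sqrt{7333 - 9426} = \sqrt{-2093} = i \sqrt{2093}$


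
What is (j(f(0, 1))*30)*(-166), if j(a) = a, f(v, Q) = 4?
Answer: -19920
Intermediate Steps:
(j(f(0, 1))*30)*(-166) = (4*30)*(-166) = 120*(-166) = -19920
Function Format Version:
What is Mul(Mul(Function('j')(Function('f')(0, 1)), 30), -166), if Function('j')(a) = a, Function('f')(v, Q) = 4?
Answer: -19920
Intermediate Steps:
Mul(Mul(Function('j')(Function('f')(0, 1)), 30), -166) = Mul(Mul(4, 30), -166) = Mul(120, -166) = -19920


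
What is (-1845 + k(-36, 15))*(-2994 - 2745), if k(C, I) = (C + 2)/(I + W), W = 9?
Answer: 42386341/4 ≈ 1.0597e+7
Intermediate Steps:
k(C, I) = (2 + C)/(9 + I) (k(C, I) = (C + 2)/(I + 9) = (2 + C)/(9 + I))
(-1845 + k(-36, 15))*(-2994 - 2745) = (-1845 + (2 - 36)/(9 + 15))*(-2994 - 2745) = (-1845 - 34/24)*(-5739) = (-1845 + (1/24)*(-34))*(-5739) = (-1845 - 17/12)*(-5739) = -22157/12*(-5739) = 42386341/4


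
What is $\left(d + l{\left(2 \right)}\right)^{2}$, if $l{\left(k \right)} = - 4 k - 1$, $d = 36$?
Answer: $729$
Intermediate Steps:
$l{\left(k \right)} = -1 - 4 k$
$\left(d + l{\left(2 \right)}\right)^{2} = \left(36 - 9\right)^{2} = 27^{2} = 729$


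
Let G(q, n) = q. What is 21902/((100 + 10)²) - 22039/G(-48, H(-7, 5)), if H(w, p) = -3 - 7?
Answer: 66930799/145200 ≈ 460.96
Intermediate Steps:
H(w, p) = -10
21902/((100 + 10)²) - 22039/G(-48, H(-7, 5)) = 21902/((100 + 10)²) - 22039/(-48) = 21902/(110²) - 22039*(-1/48) = 21902/12100 + 22039/48 = 21902*(1/12100) + 22039/48 = 10951/6050 + 22039/48 = 66930799/145200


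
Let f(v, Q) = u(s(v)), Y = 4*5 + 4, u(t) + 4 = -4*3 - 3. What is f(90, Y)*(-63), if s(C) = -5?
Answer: 1197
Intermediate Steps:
u(t) = -19 (u(t) = -4 + (-4*3 - 3) = -4 + (-12 - 3) = -4 - 15 = -19)
Y = 24 (Y = 20 + 4 = 24)
f(v, Q) = -19
f(90, Y)*(-63) = -19*(-63) = 1197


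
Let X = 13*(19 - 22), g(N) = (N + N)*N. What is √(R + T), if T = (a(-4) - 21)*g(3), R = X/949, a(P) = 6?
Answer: I*√1439049/73 ≈ 16.433*I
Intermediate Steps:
g(N) = 2*N² (g(N) = (2*N)*N = 2*N²)
X = -39 (X = 13*(-3) = -39)
R = -3/73 (R = -39/949 = -39*1/949 = -3/73 ≈ -0.041096)
T = -270 (T = (6 - 21)*(2*3²) = -30*9 = -15*18 = -270)
√(R + T) = √(-3/73 - 270) = √(-19713/73) = I*√1439049/73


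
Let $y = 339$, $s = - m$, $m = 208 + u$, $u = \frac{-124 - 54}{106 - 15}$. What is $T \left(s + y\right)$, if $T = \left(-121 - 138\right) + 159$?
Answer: $- \frac{1209900}{91} \approx -13296.0$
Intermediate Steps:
$T = -100$ ($T = -259 + 159 = -100$)
$u = - \frac{178}{91} \approx -1.956$
$m = \frac{18750}{91}$ ($m = 208 - \frac{178}{91} = \frac{18750}{91} \approx 206.04$)
$s = - \frac{18750}{91}$ ($s = \left(-1\right) \frac{18750}{91} = - \frac{18750}{91} \approx -206.04$)
$T \left(s + y\right) = - 100 \left(- \frac{18750}{91} + 339\right) = \left(-100\right) \frac{12099}{91} = - \frac{1209900}{91}$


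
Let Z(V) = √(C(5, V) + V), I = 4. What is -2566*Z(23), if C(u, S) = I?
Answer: -7698*√3 ≈ -13333.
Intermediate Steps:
C(u, S) = 4
Z(V) = √(4 + V)
-2566*Z(23) = -2566*√(4 + 23) = -7698*√3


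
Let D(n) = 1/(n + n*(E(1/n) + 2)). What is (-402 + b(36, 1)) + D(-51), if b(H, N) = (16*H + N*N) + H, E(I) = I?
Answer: 32071/152 ≈ 210.99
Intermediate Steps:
b(H, N) = N² + 17*H (b(H, N) = (16*H + N²) + H = (N² + 16*H) + H = N² + 17*H)
D(n) = 1/(n + n*(2 + 1/n)) (D(n) = 1/(n + n*(1/n + 2)) = 1/(n + n*(2 + 1/n)))
(-402 + b(36, 1)) + D(-51) = (-402 + (1² + 17*36)) + 1/(1 + 3*(-51)) = (-402 + (1 + 612)) + 1/(1 - 153) = (-402 + 613) + 1/(-152) = 211 - 1/152 = 32071/152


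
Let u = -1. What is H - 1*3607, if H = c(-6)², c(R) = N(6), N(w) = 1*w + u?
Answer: -3582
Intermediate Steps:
N(w) = -1 + w (N(w) = 1*w - 1 = w - 1 = -1 + w)
c(R) = 5 (c(R) = -1 + 6 = 5)
H = 25 (H = 5² = 25)
H - 1*3607 = 25 - 1*3607 = 25 - 3607 = -3582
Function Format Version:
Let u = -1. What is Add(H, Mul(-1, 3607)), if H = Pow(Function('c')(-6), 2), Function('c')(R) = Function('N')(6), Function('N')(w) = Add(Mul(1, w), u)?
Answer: -3582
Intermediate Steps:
Function('N')(w) = Add(-1, w) (Function('N')(w) = Add(Mul(1, w), -1) = Add(w, -1) = Add(-1, w))
Function('c')(R) = 5 (Function('c')(R) = Add(-1, 6) = 5)
H = 25 (H = Pow(5, 2) = 25)
Add(H, Mul(-1, 3607)) = Add(25, Mul(-1, 3607)) = Add(25, -3607) = -3582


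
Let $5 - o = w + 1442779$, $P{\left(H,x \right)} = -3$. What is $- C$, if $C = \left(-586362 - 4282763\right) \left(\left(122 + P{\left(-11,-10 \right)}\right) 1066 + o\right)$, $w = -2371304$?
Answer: $5138796619000$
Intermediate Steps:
$o = 928530$ ($o = 5 - \left(-2371304 + 1442779\right) = 5 - -928525 = 5 + 928525 = 928530$)
$C = -5138796619000$ ($C = \left(-586362 - 4282763\right) \left(\left(122 - 3\right) 1066 + 928530\right) = - 4869125 \left(119 \cdot 1066 + 928530\right) = - 4869125 \left(126854 + 928530\right) = \left(-4869125\right) 1055384 = -5138796619000$)
$- C = \left(-1\right) \left(-5138796619000\right) = 5138796619000$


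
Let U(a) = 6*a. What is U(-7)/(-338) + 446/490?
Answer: 42832/41405 ≈ 1.0345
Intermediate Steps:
U(-7)/(-338) + 446/490 = (6*(-7))/(-338) + 446/490 = -42*(-1/338) + 446*(1/490) = 21/169 + 223/245 = 42832/41405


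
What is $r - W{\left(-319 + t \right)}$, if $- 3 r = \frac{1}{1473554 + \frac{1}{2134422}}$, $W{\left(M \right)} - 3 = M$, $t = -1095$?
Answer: $\frac{4437857552226805}{3145186075789} \approx 1411.0$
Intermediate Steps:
$W{\left(M \right)} = 3 + M$
$r = - \frac{711474}{3145186075789}$ ($r = - \frac{1}{3 \left(1473554 + \frac{1}{2134422}\right)} = - \frac{1}{3 \cdot \frac{3145186075789}{2134422}} = \left(- \frac{1}{3}\right) \frac{2134422}{3145186075789} = - \frac{711474}{3145186075789} \approx -2.2621 \cdot 10^{-7}$)
$r - W{\left(-319 + t \right)} = - \frac{711474}{3145186075789} - \left(3 - 1414\right) = - \frac{711474}{3145186075789} - -1411 = - \frac{711474}{3145186075789} + 1411 = \frac{4437857552226805}{3145186075789}$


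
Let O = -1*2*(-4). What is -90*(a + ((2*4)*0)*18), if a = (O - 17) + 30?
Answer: -1890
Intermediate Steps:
O = 8 (O = -2*(-4) = 8)
a = 21 (a = (8 - 17) + 30 = -9 + 30 = 21)
-90*(a + ((2*4)*0)*18) = -90*(21 + ((2*4)*0)*18) = -90*(21 + (8*0)*18) = -90*(21 + 0*18) = -90*(21 + 0) = -90*21 = -1890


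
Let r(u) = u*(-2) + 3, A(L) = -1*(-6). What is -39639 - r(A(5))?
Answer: -39630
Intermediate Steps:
A(L) = 6
r(u) = 3 - 2*u (r(u) = -2*u + 3 = 3 - 2*u)
-39639 - r(A(5)) = -39639 - (3 - 2*6) = -39639 - (3 - 12) = -39639 - 1*(-9) = -39639 + 9 = -39630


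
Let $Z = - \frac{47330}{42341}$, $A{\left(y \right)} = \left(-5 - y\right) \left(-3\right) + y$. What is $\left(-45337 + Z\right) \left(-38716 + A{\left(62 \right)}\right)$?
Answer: $\frac{73816733930891}{42341} \approx 1.7434 \cdot 10^{9}$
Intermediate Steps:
$A{\left(y \right)} = 15 + 4 y$ ($A{\left(y \right)} = \left(15 + 3 y\right) + y = 15 + 4 y$)
$Z = - \frac{47330}{42341}$ ($Z = \left(-47330\right) \frac{1}{42341} = - \frac{47330}{42341} \approx -1.1178$)
$\left(-45337 + Z\right) \left(-38716 + A{\left(62 \right)}\right) = \left(-45337 - \frac{47330}{42341}\right) \left(-38716 + \left(15 + 4 \cdot 62\right)\right) = - \frac{1919661247 \left(-38716 + \left(15 + 248\right)\right)}{42341} = - \frac{1919661247 \left(-38716 + 263\right)}{42341} = \left(- \frac{1919661247}{42341}\right) \left(-38453\right) = \frac{73816733930891}{42341}$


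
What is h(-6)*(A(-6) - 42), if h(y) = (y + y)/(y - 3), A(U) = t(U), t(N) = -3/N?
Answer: -166/3 ≈ -55.333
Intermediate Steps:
A(U) = -3/U
h(y) = 2*y/(-3 + y) (h(y) = (2*y)/(-3 + y) = 2*y/(-3 + y))
h(-6)*(A(-6) - 42) = (2*(-6)/(-3 - 6))*(-3/(-6) - 42) = (2*(-6)/(-9))*(-3*(-⅙) - 42) = (2*(-6)*(-⅑))*(½ - 42) = (4/3)*(-83/2) = -166/3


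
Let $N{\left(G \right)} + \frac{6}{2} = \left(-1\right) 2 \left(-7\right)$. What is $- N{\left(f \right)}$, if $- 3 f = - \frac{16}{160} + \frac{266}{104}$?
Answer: $-11$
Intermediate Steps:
$f = - \frac{213}{260}$ ($f = - \frac{- \frac{16}{160} + \frac{266}{104}}{3} = - \frac{\left(-16\right) \frac{1}{160} + 266 \cdot \frac{1}{104}}{3} = - \frac{- \frac{1}{10} + \frac{133}{52}}{3} = \left(- \frac{1}{3}\right) \frac{639}{260} = - \frac{213}{260} \approx -0.81923$)
$N{\left(G \right)} = 11$ ($N{\left(G \right)} = -3 + \left(-1\right) 2 \left(-7\right) = -3 - -14 = -3 + 14 = 11$)
$- N{\left(f \right)} = \left(-1\right) 11 = -11$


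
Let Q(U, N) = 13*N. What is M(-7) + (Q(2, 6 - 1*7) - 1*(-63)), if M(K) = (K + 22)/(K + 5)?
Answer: 85/2 ≈ 42.500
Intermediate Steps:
M(K) = (22 + K)/(5 + K)
M(-7) + (Q(2, 6 - 1*7) - 1*(-63)) = (22 - 7)/(5 - 7) + (13*(6 - 1*7) - 1*(-63)) = 15/(-2) + (13*(6 - 7) + 63) = -½*15 + (13*(-1) + 63) = -15/2 + (-13 + 63) = -15/2 + 50 = 85/2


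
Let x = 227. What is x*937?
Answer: 212699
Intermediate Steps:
x*937 = 227*937 = 212699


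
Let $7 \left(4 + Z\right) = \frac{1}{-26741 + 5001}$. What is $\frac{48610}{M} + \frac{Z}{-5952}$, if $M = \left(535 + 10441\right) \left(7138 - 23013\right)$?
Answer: $\frac{3692633433}{9394400108800} \approx 0.00039307$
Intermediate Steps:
$Z = - \frac{608721}{152180}$ ($Z = -4 + \frac{1}{7 \left(-26741 + 5001\right)} = -4 + \frac{1}{7 \left(-21740\right)} = -4 + \frac{1}{7} \left(- \frac{1}{21740}\right) = -4 - \frac{1}{152180} = - \frac{608721}{152180} \approx -4.0$)
$M = -174244000$ ($M = 10976 \left(-15875\right) = -174244000$)
$\frac{48610}{M} + \frac{Z}{-5952} = \frac{48610}{-174244000} - \frac{608721}{152180 \left(-5952\right)} = 48610 \left(- \frac{1}{174244000}\right) - - \frac{202907}{301925120} = - \frac{4861}{17424400} + \frac{202907}{301925120} = \frac{3692633433}{9394400108800}$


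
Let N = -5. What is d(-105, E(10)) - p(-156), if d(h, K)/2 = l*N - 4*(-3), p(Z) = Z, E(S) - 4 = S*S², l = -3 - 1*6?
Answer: 270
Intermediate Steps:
l = -9 (l = -3 - 6 = -9)
E(S) = 4 + S³ (E(S) = 4 + S*S² = 4 + S³)
d(h, K) = 114 (d(h, K) = 2*(-9*(-5) - 4*(-3)) = 2*(45 + 12) = 2*57 = 114)
d(-105, E(10)) - p(-156) = 114 - 1*(-156) = 114 + 156 = 270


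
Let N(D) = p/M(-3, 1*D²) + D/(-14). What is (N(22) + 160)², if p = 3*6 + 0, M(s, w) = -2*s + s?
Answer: 1324801/49 ≈ 27037.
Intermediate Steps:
M(s, w) = -s
p = 18 (p = 18 + 0 = 18)
N(D) = 6 - D/14 (N(D) = 18/((-1*(-3))) + D/(-14) = 18/3 + D*(-1/14) = 18*(⅓) - D/14 = 6 - D/14)
(N(22) + 160)² = ((6 - 1/14*22) + 160)² = ((6 - 11/7) + 160)² = (31/7 + 160)² = (1151/7)² = 1324801/49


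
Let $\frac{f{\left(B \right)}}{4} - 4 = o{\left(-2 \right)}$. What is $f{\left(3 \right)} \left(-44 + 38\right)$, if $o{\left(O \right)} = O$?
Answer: $-48$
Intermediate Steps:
$f{\left(B \right)} = 8$ ($f{\left(B \right)} = 16 + 4 \left(-2\right) = 16 - 8 = 8$)
$f{\left(3 \right)} \left(-44 + 38\right) = 8 \left(-44 + 38\right) = 8 \left(-6\right) = -48$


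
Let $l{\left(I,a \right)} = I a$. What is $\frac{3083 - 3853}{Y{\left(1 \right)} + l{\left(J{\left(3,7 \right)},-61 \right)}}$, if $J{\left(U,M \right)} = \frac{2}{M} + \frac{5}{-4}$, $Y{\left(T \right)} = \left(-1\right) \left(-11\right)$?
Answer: $- \frac{4312}{391} \approx -11.028$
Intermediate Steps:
$Y{\left(T \right)} = 11$
$J{\left(U,M \right)} = - \frac{5}{4} + \frac{2}{M}$ ($J{\left(U,M \right)} = \frac{2}{M} + 5 \left(- \frac{1}{4}\right) = \frac{2}{M} - \frac{5}{4} = - \frac{5}{4} + \frac{2}{M}$)
$\frac{3083 - 3853}{Y{\left(1 \right)} + l{\left(J{\left(3,7 \right)},-61 \right)}} = \frac{3083 - 3853}{11 + \left(- \frac{5}{4} + \frac{2}{7}\right) \left(-61\right)} = - \frac{770}{11 + \left(- \frac{5}{4} + 2 \cdot \frac{1}{7}\right) \left(-61\right)} = - \frac{770}{11 + \left(- \frac{5}{4} + \frac{2}{7}\right) \left(-61\right)} = - \frac{770}{11 - - \frac{1647}{28}} = - \frac{770}{11 + \frac{1647}{28}} = - \frac{770}{\frac{1955}{28}} = \left(-770\right) \frac{28}{1955} = - \frac{4312}{391}$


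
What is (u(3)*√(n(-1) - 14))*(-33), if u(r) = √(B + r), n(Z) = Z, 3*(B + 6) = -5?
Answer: 33*√70 ≈ 276.10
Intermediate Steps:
B = -23/3 (B = -6 + (⅓)*(-5) = -6 - 5/3 = -23/3 ≈ -7.6667)
u(r) = √(-23/3 + r)
(u(3)*√(n(-1) - 14))*(-33) = ((√(-69 + 9*3)/3)*√(-1 - 14))*(-33) = ((√(-69 + 27)/3)*√(-15))*(-33) = ((√(-42)/3)*(I*√15))*(-33) = (((I*√42)/3)*(I*√15))*(-33) = ((I*√42/3)*(I*√15))*(-33) = -√70*(-33) = 33*√70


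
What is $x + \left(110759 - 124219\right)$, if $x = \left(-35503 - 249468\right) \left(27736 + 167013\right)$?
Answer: $-55497830739$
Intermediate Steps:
$x = -55497817279$ ($x = \left(-284971\right) 194749 = -55497817279$)
$x + \left(110759 - 124219\right) = -55497817279 + \left(110759 - 124219\right) = -55497817279 - 13460 = -55497830739$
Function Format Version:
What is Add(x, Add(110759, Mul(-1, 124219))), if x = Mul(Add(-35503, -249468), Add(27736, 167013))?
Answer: -55497830739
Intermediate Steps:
x = -55497817279 (x = Mul(-284971, 194749) = -55497817279)
Add(x, Add(110759, Mul(-1, 124219))) = Add(-55497817279, Add(110759, Mul(-1, 124219))) = Add(-55497817279, Add(110759, -124219)) = Add(-55497817279, -13460) = -55497830739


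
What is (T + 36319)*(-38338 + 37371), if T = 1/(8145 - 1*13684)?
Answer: -194532298980/5539 ≈ -3.5120e+7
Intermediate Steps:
T = -1/5539 (T = 1/(8145 - 13684) = 1/(-5539) = -1/5539 ≈ -0.00018054)
(T + 36319)*(-38338 + 37371) = (-1/5539 + 36319)*(-38338 + 37371) = (201170940/5539)*(-967) = -194532298980/5539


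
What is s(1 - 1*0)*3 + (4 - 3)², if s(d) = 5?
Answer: 16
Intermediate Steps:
s(1 - 1*0)*3 + (4 - 3)² = 5*3 + (4 - 3)² = 15 + 1² = 15 + 1 = 16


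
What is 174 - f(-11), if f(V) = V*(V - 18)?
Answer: -145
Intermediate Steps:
f(V) = V*(-18 + V)
174 - f(-11) = 174 - (-11)*(-18 - 11) = 174 - (-11)*(-29) = 174 - 1*319 = 174 - 319 = -145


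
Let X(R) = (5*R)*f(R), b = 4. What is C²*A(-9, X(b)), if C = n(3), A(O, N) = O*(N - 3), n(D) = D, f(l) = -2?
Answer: 3483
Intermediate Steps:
X(R) = -10*R (X(R) = (5*R)*(-2) = -10*R)
A(O, N) = O*(-3 + N)
C = 3
C²*A(-9, X(b)) = 3²*(-9*(-3 - 10*4)) = 9*(-9*(-3 - 40)) = 9*(-9*(-43)) = 9*387 = 3483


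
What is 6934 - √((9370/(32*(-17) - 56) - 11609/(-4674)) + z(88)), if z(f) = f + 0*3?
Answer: 6934 - √12585155/410 ≈ 6925.3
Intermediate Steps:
z(f) = f (z(f) = f + 0 = f)
6934 - √((9370/(32*(-17) - 56) - 11609/(-4674)) + z(88)) = 6934 - √((9370/(32*(-17) - 56) - 11609/(-4674)) + 88) = 6934 - √((9370/(-544 - 56) - 11609*(-1/4674)) + 88) = 6934 - √((9370/(-600) + 611/246) + 88) = 6934 - √((9370*(-1/600) + 611/246) + 88) = 6934 - √((-937/60 + 611/246) + 88) = 6934 - √(-10769/820 + 88) = 6934 - √(61391/820) = 6934 - √12585155/410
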